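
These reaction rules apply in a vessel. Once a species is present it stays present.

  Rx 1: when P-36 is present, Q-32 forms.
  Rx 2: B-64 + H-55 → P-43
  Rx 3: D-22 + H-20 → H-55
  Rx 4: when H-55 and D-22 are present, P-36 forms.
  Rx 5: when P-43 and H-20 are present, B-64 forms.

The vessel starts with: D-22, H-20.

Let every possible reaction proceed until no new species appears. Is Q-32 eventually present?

D-22 and H-20 present → H-55 forms (Rx 3).
H-55 and D-22 present → P-36 forms (Rx 4).
P-36 present → Q-32 forms (Rx 1).

Yes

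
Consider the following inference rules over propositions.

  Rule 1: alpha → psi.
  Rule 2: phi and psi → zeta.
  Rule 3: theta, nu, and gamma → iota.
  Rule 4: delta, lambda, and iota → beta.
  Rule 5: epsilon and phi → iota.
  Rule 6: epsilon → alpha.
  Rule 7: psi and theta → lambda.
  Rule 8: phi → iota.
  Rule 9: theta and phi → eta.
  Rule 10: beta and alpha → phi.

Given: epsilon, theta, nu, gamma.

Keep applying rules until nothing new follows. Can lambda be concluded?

From epsilon, Rule 6 gives alpha.
From alpha, Rule 1 gives psi.
From psi and theta, Rule 7 gives lambda.

Yes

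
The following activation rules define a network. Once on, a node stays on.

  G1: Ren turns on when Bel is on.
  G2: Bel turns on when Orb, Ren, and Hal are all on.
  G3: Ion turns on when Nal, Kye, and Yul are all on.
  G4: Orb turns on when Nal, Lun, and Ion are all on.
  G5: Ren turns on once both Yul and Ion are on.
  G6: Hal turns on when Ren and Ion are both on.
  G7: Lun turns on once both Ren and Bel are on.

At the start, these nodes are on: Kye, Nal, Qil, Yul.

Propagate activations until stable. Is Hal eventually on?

Yes

G3: Nal, Kye, and Yul on → Ion on.
Yul and Ion are on, so Ren turns on (G5).
Ren and Ion are on, so Hal turns on (G6).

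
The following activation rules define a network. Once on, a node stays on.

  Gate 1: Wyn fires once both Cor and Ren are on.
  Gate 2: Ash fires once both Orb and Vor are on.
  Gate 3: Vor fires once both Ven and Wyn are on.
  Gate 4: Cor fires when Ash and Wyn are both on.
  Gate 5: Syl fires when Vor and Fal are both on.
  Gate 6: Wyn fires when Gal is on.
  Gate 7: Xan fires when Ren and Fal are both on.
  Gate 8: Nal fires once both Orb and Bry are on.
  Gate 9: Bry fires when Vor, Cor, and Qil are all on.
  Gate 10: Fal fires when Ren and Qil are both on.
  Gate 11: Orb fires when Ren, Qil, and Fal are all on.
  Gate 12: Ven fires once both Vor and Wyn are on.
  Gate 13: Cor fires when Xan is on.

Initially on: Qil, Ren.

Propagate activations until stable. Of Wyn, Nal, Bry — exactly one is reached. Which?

Wyn

Ren and Qil are on, so Fal fires (Gate 10).
Ren and Fal are on, so Xan fires (Gate 7).
Gate 13: Xan on → Cor on.
Gate 1: Cor and Ren on → Wyn on.
Bry would need Vor, Cor, and Qil (Gate 9), but Vor never turns on. Nal would need Orb and Bry (Gate 8), but Bry never turns on.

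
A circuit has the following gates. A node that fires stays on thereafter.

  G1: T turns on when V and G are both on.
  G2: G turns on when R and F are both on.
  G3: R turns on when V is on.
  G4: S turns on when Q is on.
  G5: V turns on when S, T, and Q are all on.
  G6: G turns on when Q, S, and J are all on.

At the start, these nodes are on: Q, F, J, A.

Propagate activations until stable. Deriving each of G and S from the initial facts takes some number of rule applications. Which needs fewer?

S: G4: Q on → S on. [1 rule application]
G: G4: Q on → S on. G6: Q, S, and J on → G on. [2 rule applications]
S needs fewer.

S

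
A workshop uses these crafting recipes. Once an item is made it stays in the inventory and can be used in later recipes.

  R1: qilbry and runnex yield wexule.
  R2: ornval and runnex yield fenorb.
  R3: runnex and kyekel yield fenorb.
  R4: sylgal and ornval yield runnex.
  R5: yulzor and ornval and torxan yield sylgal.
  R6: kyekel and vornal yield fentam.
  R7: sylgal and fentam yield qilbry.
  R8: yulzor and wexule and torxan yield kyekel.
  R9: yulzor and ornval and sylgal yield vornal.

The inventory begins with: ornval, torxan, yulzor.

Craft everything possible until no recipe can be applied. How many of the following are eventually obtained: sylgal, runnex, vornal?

3

Using R5, yulzor, ornval, and torxan make sylgal.
Using R4, sylgal and ornval make runnex.
Using R9, yulzor, ornval, and sylgal make vornal.
sylgal: reached.
runnex: reached.
vornal: reached.
All 3 are reached.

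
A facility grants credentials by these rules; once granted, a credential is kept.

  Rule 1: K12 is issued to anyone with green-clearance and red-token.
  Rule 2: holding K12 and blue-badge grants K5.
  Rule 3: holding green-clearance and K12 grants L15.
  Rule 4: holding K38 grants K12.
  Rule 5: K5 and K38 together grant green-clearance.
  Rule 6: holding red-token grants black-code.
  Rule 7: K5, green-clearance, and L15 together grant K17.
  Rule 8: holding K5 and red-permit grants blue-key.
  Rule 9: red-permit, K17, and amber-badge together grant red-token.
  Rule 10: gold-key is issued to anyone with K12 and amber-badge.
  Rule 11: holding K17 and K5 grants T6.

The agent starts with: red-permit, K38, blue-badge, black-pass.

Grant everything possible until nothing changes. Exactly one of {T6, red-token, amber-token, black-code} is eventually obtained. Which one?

Holding K38 grants K12 (Rule 4).
Holding K12 and blue-badge grants K5 (Rule 2).
Holding K5 and K38 grants green-clearance (Rule 5).
Holding green-clearance and K12 grants L15 (Rule 3).
Holding K5, green-clearance, and L15 grants K17 (Rule 7).
Holding K17 and K5 grants T6 (Rule 11).
red-token would need red-permit, K17, and amber-badge (Rule 9), but amber-badge is never granted. black-code would need red-token (Rule 6), but red-token is never granted. No rule produces amber-token, and it is not given.

T6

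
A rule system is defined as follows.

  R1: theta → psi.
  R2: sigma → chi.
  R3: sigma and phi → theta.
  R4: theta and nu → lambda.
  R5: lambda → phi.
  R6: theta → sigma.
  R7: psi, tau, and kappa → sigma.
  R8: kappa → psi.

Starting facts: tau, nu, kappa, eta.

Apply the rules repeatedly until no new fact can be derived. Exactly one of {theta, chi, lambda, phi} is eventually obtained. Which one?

From kappa, R8 gives psi.
From psi, tau, and kappa, R7 gives sigma.
From sigma, R2 gives chi.
lambda would need theta and nu (R4), but theta is never established. theta would need sigma and phi (R3), but phi is never established. phi would need lambda (R5), but lambda is never established.

chi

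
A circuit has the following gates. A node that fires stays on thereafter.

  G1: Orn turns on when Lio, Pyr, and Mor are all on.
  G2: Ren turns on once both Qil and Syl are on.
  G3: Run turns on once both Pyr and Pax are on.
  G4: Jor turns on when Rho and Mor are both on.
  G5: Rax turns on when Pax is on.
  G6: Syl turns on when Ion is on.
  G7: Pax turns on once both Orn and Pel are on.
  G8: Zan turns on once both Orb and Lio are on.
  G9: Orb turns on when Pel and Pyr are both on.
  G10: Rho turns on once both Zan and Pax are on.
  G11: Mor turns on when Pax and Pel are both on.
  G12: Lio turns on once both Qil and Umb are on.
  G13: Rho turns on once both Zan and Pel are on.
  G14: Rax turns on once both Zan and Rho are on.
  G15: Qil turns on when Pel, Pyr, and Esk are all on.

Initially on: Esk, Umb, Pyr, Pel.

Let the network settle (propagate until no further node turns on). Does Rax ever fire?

Pel, Pyr, and Esk are on, so Qil turns on (G15).
G9: Pel and Pyr on → Orb on.
Qil and Umb are on, so Lio turns on (G12).
G8: Orb and Lio on → Zan on.
G13: Zan and Pel on → Rho on.
Zan and Rho are on, so Rax turns on (G14).

Yes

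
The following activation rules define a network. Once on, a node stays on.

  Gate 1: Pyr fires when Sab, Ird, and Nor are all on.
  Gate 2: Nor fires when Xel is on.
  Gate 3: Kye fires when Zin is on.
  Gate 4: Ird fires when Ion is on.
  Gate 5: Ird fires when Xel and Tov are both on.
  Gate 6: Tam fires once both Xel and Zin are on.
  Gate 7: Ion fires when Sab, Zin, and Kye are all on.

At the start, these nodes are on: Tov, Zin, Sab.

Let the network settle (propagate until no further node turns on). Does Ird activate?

Yes

Zin is on, so Kye fires (Gate 3).
Sab, Zin, and Kye are on, so Ion fires (Gate 7).
Ion is on, so Ird fires (Gate 4).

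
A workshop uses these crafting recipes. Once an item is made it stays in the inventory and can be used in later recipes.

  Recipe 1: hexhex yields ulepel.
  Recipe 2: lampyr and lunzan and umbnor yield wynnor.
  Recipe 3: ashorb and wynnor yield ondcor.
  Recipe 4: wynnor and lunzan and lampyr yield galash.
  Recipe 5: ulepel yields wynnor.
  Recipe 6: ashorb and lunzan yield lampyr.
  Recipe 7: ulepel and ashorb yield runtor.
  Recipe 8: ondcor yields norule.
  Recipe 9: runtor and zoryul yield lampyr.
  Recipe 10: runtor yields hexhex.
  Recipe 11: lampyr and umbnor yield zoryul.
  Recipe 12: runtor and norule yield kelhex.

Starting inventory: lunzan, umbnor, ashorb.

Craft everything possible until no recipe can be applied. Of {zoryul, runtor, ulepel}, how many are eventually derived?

ashorb and lunzan → lampyr (Recipe 6).
lampyr and umbnor → zoryul (Recipe 11).
zoryul: reached.
runtor would need ulepel and ashorb (Recipe 7), but ulepel is never obtained.
ulepel would need hexhex (Recipe 1), but hexhex is never obtained.
Reached: zoryul — 1 of the 3.

1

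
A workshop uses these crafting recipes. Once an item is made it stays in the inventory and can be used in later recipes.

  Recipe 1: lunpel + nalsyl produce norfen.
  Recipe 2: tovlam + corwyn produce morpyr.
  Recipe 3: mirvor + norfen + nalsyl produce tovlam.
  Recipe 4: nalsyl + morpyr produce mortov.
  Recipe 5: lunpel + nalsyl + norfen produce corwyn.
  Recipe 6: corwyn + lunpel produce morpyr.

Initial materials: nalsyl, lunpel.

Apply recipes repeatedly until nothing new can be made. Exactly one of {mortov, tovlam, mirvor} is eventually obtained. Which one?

Using Recipe 1, lunpel and nalsyl make norfen.
Using Recipe 5, lunpel, nalsyl, and norfen make corwyn.
Using Recipe 6, corwyn and lunpel make morpyr.
Using Recipe 4, nalsyl and morpyr make mortov.
No rule produces mirvor, and it is not given. tovlam would need mirvor, norfen, and nalsyl (Recipe 3), but mirvor is never obtained.

mortov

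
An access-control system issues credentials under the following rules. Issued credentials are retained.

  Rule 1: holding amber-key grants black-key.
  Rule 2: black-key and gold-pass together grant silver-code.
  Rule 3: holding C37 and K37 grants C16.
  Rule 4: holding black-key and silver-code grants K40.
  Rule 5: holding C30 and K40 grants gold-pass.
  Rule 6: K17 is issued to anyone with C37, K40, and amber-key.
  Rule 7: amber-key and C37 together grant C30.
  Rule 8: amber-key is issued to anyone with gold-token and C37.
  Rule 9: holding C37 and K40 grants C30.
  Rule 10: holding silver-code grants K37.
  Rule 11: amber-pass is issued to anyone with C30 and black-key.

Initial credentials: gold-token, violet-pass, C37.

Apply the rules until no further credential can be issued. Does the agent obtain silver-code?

silver-code would need black-key and gold-pass (Rule 2), but gold-pass is never granted.

No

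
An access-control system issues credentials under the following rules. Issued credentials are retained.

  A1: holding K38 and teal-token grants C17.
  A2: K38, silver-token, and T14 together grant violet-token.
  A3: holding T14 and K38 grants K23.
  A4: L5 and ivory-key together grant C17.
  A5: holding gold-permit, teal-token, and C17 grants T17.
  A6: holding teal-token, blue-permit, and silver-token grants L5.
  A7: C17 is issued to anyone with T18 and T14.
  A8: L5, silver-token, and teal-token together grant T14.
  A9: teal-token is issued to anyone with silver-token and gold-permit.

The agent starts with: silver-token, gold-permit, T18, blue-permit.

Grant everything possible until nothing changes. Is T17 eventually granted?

Yes

Holding silver-token and gold-permit grants teal-token (A9).
Holding teal-token, blue-permit, and silver-token grants L5 (A6).
Holding L5, silver-token, and teal-token grants T14 (A8).
Holding T18 and T14 grants C17 (A7).
Holding gold-permit, teal-token, and C17 grants T17 (A5).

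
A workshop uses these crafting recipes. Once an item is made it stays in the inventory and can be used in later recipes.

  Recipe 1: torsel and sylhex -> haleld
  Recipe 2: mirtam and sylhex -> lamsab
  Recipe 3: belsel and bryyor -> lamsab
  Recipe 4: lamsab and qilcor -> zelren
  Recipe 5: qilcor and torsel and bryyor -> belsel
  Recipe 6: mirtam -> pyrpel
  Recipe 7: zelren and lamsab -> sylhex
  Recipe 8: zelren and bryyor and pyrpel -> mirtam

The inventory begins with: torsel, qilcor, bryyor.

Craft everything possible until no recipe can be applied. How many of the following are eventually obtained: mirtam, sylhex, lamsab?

2

qilcor and torsel and bryyor -> belsel (Recipe 5).
Using Recipe 3, belsel and bryyor make lamsab.
Using Recipe 4, lamsab and qilcor make zelren.
zelren and lamsab -> sylhex (Recipe 7).
mirtam would need zelren, bryyor, and pyrpel (Recipe 8), but pyrpel is never obtained.
sylhex: reached.
lamsab: reached.
Reached: sylhex and lamsab — 2 of the 3.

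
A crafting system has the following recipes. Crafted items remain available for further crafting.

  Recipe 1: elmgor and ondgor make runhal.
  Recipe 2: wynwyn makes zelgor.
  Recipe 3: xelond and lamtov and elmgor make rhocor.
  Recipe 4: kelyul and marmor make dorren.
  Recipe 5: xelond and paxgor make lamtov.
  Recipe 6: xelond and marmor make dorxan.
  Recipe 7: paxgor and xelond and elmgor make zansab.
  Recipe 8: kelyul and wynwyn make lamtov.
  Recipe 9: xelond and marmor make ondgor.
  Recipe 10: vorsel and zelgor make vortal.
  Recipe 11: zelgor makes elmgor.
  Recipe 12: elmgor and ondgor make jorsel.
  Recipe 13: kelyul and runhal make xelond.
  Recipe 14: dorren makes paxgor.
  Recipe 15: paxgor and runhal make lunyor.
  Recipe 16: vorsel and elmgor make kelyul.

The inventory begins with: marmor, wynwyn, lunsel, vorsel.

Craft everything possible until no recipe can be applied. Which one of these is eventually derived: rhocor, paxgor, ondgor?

Using Recipe 2, wynwyn makes zelgor.
zelgor → elmgor (Recipe 11).
Using Recipe 16, vorsel and elmgor make kelyul.
kelyul and marmor → dorren (Recipe 4).
dorren → paxgor (Recipe 14).
rhocor would need xelond, lamtov, and elmgor (Recipe 3), but xelond is never obtained. ondgor would need xelond and marmor (Recipe 9), but xelond is never obtained.

paxgor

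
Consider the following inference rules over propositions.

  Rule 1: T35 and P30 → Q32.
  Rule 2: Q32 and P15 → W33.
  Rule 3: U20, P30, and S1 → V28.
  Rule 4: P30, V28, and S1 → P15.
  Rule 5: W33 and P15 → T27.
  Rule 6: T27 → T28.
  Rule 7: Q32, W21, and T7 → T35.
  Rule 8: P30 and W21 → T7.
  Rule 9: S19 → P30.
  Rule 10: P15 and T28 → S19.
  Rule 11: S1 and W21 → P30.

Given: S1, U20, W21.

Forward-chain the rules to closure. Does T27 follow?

T27 would need W33 and P15 (Rule 5), but W33 is never established.

No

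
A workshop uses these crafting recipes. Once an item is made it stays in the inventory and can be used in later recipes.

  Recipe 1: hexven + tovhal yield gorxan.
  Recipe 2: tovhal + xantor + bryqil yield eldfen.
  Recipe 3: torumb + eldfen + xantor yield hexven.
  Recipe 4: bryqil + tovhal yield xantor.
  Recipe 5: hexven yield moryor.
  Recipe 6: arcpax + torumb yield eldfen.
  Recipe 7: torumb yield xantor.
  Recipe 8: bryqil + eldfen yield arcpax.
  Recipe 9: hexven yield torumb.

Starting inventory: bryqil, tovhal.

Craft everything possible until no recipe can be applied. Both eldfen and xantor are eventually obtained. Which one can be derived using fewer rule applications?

xantor

xantor: bryqil + tovhal → xantor (Recipe 4). [1 rule application]
eldfen: bryqil + tovhal → xantor (Recipe 4). tovhal + xantor + bryqil → eldfen (Recipe 2). [2 rule applications]
xantor needs fewer.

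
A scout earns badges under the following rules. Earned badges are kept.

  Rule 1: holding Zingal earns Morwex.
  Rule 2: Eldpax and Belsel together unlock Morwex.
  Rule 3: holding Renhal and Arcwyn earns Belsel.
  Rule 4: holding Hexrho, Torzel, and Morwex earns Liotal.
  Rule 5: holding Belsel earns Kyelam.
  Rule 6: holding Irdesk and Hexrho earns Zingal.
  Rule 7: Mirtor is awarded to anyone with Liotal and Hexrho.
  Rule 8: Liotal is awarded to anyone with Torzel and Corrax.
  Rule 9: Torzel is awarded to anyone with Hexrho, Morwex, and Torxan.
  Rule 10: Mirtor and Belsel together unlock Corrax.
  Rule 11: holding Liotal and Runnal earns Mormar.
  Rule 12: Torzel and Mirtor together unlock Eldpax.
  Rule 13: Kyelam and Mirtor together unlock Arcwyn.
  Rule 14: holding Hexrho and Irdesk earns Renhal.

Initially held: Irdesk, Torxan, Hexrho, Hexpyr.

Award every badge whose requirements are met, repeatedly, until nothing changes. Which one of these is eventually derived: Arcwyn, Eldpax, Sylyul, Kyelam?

Eldpax

With Irdesk and Hexrho, Zingal is earned (Rule 6).
With Zingal, Morwex is earned (Rule 1).
With Hexrho, Morwex, and Torxan, Torzel is earned (Rule 9).
With Hexrho, Torzel, and Morwex, Liotal is earned (Rule 4).
With Liotal and Hexrho, Mirtor is earned (Rule 7).
With Torzel and Mirtor, Eldpax is earned (Rule 12).
No rule produces Sylyul, and it is not given. Kyelam would need Belsel (Rule 5), but Belsel is never earned. Arcwyn would need Kyelam and Mirtor (Rule 13), but Kyelam is never earned.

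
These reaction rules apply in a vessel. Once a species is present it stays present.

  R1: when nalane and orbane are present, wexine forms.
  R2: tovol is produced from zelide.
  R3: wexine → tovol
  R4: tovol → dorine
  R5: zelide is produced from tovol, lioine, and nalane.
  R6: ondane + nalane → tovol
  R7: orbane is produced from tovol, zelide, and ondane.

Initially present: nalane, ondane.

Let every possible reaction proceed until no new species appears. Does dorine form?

ondane and nalane present → tovol forms (R6).
tovol present → dorine forms (R4).

Yes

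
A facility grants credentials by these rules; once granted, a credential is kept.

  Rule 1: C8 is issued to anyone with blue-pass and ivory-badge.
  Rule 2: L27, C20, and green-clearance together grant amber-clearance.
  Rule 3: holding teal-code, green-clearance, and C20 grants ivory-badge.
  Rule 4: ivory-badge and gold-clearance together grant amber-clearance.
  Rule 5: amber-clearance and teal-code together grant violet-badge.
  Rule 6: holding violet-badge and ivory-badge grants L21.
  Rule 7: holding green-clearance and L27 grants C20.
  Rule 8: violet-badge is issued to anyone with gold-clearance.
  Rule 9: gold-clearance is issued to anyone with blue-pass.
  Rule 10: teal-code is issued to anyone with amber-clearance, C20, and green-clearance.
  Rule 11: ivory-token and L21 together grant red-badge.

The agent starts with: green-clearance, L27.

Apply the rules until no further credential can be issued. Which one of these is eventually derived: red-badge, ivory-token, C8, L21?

L21

Holding green-clearance and L27 grants C20 (Rule 7).
Holding L27, C20, and green-clearance grants amber-clearance (Rule 2).
Holding amber-clearance, C20, and green-clearance grants teal-code (Rule 10).
Holding teal-code, green-clearance, and C20 grants ivory-badge (Rule 3).
Holding amber-clearance and teal-code grants violet-badge (Rule 5).
Holding violet-badge and ivory-badge grants L21 (Rule 6).
C8 would need blue-pass and ivory-badge (Rule 1), but blue-pass is never granted. No rule produces ivory-token, and it is not given. red-badge would need ivory-token and L21 (Rule 11), but ivory-token is never granted.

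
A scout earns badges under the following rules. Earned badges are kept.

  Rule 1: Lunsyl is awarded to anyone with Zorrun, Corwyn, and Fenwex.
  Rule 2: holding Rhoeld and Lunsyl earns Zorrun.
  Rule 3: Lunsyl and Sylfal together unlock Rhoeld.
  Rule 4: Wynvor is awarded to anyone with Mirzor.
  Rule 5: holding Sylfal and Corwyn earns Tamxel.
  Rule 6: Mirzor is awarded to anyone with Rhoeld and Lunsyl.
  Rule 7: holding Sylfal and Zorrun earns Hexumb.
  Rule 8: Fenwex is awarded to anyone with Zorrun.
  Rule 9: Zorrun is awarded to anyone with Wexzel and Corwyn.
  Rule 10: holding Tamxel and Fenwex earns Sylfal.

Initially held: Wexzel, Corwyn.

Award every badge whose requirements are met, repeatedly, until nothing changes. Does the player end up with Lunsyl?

With Wexzel and Corwyn, Zorrun is earned (Rule 9).
With Zorrun, Fenwex is earned (Rule 8).
With Zorrun, Corwyn, and Fenwex, Lunsyl is earned (Rule 1).

Yes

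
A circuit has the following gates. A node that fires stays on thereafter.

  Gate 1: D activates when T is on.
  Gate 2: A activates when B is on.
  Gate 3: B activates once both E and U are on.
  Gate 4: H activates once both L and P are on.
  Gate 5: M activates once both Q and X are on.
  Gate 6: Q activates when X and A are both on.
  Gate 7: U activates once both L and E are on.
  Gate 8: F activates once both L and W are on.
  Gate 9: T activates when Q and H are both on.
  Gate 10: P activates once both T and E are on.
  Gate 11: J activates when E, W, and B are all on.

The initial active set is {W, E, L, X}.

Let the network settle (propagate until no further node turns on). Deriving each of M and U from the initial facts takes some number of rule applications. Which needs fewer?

U

U: L and E are on, so U activates (Gate 7). [1 rule application]
M: Gate 7: L and E on → U on. Gate 3: E and U on → B on. B is on, so A activates (Gate 2). X and A are on, so Q activates (Gate 6). Gate 5: Q and X on → M on. [5 rule applications]
U needs fewer.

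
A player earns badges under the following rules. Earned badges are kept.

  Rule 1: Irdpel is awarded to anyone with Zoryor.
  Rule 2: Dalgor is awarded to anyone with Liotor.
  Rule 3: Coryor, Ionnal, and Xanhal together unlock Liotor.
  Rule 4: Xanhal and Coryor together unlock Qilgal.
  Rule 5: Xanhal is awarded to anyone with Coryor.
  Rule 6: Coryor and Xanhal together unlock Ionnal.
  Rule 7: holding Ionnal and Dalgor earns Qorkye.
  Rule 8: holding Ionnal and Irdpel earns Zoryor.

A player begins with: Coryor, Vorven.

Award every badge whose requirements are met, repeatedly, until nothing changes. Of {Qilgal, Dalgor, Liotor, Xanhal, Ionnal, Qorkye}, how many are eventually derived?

With Coryor, Xanhal is earned (Rule 5).
With Xanhal and Coryor, Qilgal is earned (Rule 4).
With Coryor and Xanhal, Ionnal is earned (Rule 6).
With Coryor, Ionnal, and Xanhal, Liotor is earned (Rule 3).
With Liotor, Dalgor is earned (Rule 2).
With Ionnal and Dalgor, Qorkye is earned (Rule 7).
Qilgal: reached.
Dalgor: reached.
Liotor: reached.
Xanhal: reached.
Ionnal: reached.
Qorkye: reached.
All 6 are reached.

6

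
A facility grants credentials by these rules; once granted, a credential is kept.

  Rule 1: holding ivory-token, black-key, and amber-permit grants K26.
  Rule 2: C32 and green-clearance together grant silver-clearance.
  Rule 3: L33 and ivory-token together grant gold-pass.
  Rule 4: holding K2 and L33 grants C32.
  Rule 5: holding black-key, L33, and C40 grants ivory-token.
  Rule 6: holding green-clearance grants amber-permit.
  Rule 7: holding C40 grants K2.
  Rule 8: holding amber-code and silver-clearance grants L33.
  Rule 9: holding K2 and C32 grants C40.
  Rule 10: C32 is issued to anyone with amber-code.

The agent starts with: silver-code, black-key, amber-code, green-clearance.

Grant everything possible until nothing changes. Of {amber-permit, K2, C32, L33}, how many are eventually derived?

3

Holding amber-code grants C32 (Rule 10).
Holding green-clearance grants amber-permit (Rule 6).
Holding C32 and green-clearance grants silver-clearance (Rule 2).
Holding amber-code and silver-clearance grants L33 (Rule 8).
amber-permit: reached.
K2 would need C40 (Rule 7), but C40 is never granted.
C32: reached.
L33: reached.
Reached: amber-permit, C32, and L33 — 3 of the 4.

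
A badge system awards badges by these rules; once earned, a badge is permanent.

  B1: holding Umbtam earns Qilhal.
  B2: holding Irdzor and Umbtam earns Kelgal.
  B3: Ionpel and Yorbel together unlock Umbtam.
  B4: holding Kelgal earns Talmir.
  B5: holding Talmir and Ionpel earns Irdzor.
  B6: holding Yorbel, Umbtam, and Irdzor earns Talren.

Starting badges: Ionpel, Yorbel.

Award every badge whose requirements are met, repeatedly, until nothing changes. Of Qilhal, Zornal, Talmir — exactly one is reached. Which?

With Ionpel and Yorbel, Umbtam is earned (B3).
With Umbtam, Qilhal is earned (B1).
No rule produces Zornal, and it is not given. Talmir would need Kelgal (B4), but Kelgal is never earned.

Qilhal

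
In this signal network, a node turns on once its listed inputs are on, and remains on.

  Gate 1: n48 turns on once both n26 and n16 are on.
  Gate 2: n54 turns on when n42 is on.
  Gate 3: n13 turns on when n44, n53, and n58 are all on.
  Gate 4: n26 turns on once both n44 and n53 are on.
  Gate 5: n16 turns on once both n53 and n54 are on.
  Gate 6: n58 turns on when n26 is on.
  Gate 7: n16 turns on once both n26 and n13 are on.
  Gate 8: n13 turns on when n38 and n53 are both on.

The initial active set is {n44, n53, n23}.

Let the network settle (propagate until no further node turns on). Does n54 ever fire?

No

n54 would need n42 (Gate 2), but n42 never turns on.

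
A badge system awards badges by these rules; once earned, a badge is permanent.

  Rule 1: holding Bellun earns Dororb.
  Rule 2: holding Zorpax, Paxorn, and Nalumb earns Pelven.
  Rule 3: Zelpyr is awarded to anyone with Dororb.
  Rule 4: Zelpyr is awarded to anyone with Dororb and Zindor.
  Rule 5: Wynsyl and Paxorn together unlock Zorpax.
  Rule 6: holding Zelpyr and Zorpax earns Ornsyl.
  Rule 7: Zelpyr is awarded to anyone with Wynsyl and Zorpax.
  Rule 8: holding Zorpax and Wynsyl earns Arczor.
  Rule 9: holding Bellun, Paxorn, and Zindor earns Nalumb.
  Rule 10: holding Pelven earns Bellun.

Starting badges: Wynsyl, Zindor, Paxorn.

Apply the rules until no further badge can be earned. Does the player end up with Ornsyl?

With Wynsyl and Paxorn, Zorpax is earned (Rule 5).
With Wynsyl and Zorpax, Zelpyr is earned (Rule 7).
With Zelpyr and Zorpax, Ornsyl is earned (Rule 6).

Yes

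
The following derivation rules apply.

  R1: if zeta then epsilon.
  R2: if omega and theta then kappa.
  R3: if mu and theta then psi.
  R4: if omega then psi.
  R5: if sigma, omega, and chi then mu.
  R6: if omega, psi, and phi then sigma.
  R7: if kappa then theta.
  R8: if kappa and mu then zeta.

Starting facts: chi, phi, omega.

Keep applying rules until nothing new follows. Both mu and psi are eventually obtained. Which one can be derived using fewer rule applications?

psi

psi: From omega, R4 gives psi. [1 rule application]
mu: From omega, R4 gives psi. From omega, psi, and phi, R6 gives sigma. From sigma, omega, and chi, R5 gives mu. [3 rule applications]
psi needs fewer.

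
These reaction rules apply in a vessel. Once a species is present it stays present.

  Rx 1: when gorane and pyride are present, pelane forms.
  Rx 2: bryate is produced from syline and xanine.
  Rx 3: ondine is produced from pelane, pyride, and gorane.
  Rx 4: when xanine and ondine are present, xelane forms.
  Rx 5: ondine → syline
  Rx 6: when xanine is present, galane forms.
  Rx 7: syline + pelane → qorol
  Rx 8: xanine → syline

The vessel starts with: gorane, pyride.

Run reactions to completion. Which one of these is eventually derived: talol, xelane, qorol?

qorol

gorane and pyride present → pelane forms (Rx 1).
pelane, pyride, and gorane present → ondine forms (Rx 3).
ondine present → syline forms (Rx 5).
syline and pelane present → qorol forms (Rx 7).
xelane would need xanine and ondine (Rx 4), but xanine never forms. No rule produces talol, and it is not given.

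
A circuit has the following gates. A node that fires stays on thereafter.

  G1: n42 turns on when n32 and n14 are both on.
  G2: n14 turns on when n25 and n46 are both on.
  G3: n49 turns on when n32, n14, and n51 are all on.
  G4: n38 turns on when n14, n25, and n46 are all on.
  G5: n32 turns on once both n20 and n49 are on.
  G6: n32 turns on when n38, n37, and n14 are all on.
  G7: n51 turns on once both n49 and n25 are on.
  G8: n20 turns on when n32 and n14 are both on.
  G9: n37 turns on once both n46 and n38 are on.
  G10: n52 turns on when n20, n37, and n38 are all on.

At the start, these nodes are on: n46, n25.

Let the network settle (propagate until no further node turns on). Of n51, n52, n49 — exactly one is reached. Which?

n25 and n46 are on, so n14 turns on (G2).
G4: n14, n25, and n46 on → n38 on.
G9: n46 and n38 on → n37 on.
G6: n38, n37, and n14 on → n32 on.
G8: n32 and n14 on → n20 on.
G10: n20, n37, and n38 on → n52 on.
n49 would need n32, n14, and n51 (G3), but n51 never turns on. n51 would need n49 and n25 (G7), but n49 never turns on.

n52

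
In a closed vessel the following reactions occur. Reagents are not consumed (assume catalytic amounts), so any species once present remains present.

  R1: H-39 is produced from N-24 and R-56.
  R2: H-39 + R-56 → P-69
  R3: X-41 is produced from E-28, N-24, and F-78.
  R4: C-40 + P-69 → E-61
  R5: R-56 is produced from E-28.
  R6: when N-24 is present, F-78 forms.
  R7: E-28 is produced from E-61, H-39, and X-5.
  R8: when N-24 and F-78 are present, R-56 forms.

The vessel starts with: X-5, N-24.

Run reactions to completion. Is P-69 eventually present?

N-24 present → F-78 forms (R6).
N-24 and F-78 present → R-56 forms (R8).
N-24 and R-56 present → H-39 forms (R1).
H-39 and R-56 present → P-69 forms (R2).

Yes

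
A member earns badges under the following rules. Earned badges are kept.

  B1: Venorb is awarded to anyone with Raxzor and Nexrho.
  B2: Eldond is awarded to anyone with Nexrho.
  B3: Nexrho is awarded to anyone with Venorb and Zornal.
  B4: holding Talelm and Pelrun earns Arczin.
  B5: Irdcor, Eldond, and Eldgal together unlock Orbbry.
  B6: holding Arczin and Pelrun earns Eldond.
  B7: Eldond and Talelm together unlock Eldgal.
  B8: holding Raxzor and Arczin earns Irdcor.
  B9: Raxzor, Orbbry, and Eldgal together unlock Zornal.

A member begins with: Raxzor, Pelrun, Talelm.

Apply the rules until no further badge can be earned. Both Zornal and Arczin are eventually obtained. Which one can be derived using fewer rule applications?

Arczin: With Talelm and Pelrun, Arczin is earned (B4). [1 rule application]
Zornal: With Talelm and Pelrun, Arczin is earned (B4). With Raxzor and Arczin, Irdcor is earned (B8). With Arczin and Pelrun, Eldond is earned (B6). With Eldond and Talelm, Eldgal is earned (B7). With Irdcor, Eldond, and Eldgal, Orbbry is earned (B5). With Raxzor, Orbbry, and Eldgal, Zornal is earned (B9). [6 rule applications]
Arczin needs fewer.

Arczin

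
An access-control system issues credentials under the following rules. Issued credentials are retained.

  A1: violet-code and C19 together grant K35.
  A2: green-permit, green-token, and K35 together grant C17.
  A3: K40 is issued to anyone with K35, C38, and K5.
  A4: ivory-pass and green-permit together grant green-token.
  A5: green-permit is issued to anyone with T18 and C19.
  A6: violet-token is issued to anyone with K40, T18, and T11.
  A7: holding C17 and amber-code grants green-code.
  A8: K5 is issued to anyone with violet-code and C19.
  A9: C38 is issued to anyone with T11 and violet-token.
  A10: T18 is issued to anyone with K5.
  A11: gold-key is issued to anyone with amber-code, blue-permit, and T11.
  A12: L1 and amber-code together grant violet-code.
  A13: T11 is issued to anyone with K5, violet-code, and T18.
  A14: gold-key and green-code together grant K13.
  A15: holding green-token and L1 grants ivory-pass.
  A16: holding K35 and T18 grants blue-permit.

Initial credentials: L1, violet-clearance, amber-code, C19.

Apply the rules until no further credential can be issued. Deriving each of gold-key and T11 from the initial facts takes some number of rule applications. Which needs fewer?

T11

T11: Holding L1 and amber-code grants violet-code (A12). Holding violet-code and C19 grants K5 (A8). Holding K5 grants T18 (A10). Holding K5, violet-code, and T18 grants T11 (A13). [4 rule applications]
gold-key: Holding L1 and amber-code grants violet-code (A12). Holding violet-code and C19 grants K35 (A1). Holding violet-code and C19 grants K5 (A8). Holding K5 grants T18 (A10). Holding K5, violet-code, and T18 grants T11 (A13). Holding K35 and T18 grants blue-permit (A16). Holding amber-code, blue-permit, and T11 grants gold-key (A11). [7 rule applications]
T11 needs fewer.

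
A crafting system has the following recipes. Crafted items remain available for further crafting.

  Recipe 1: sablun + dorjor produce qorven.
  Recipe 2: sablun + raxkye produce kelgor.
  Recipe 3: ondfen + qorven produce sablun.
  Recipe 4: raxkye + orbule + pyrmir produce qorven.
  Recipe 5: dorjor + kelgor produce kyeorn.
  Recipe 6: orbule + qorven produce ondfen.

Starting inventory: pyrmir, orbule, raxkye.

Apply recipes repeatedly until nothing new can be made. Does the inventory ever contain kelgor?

raxkye + orbule + pyrmir → qorven (Recipe 4).
Using Recipe 6, orbule and qorven make ondfen.
Using Recipe 3, ondfen and qorven make sablun.
sablun + raxkye → kelgor (Recipe 2).

Yes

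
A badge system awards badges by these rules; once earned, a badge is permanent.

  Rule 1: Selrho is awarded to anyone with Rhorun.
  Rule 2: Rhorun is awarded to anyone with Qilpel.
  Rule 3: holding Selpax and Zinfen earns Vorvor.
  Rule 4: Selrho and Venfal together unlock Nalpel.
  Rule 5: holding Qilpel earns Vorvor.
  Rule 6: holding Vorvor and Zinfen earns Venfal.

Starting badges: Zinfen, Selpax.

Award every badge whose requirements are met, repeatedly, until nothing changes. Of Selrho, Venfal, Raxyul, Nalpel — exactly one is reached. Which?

Venfal

With Selpax and Zinfen, Vorvor is earned (Rule 3).
With Vorvor and Zinfen, Venfal is earned (Rule 6).
Nalpel would need Selrho and Venfal (Rule 4), but Selrho is never earned. No rule produces Raxyul, and it is not given. Selrho would need Rhorun (Rule 1), but Rhorun is never earned.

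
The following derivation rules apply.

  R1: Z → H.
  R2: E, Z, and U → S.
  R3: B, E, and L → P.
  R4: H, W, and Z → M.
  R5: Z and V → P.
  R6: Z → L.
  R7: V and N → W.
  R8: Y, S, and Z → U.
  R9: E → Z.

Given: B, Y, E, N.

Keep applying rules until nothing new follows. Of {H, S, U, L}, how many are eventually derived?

2

From E, R9 gives Z.
From Z, R1 gives H.
Z holds, so L follows (R6).
H: reached.
S would need E, Z, and U (R2), but U is never established.
U would need Y, S, and Z (R8), but S is never established.
L: reached.
Reached: H and L — 2 of the 4.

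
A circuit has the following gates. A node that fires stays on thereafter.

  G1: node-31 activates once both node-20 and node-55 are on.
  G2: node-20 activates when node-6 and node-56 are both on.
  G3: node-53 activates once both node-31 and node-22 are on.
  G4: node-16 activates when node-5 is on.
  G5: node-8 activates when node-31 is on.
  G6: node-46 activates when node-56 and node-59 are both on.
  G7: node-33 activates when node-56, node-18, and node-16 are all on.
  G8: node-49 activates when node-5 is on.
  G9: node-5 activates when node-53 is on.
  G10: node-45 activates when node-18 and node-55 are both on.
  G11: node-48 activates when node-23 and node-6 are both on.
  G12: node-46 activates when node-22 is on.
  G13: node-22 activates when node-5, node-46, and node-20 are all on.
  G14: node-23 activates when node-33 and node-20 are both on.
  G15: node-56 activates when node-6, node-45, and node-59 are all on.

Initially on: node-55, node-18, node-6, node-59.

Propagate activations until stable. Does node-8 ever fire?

G10: node-18 and node-55 on → node-45 on.
node-6, node-45, and node-59 are on, so node-56 activates (G15).
node-6 and node-56 are on, so node-20 activates (G2).
node-20 and node-55 are on, so node-31 activates (G1).
node-31 is on, so node-8 activates (G5).

Yes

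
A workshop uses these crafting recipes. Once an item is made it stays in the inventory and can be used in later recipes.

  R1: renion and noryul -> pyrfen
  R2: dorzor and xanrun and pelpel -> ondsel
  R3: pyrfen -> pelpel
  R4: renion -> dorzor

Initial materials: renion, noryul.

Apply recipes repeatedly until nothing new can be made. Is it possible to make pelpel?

Yes

Using R1, renion and noryul make pyrfen.
Using R3, pyrfen makes pelpel.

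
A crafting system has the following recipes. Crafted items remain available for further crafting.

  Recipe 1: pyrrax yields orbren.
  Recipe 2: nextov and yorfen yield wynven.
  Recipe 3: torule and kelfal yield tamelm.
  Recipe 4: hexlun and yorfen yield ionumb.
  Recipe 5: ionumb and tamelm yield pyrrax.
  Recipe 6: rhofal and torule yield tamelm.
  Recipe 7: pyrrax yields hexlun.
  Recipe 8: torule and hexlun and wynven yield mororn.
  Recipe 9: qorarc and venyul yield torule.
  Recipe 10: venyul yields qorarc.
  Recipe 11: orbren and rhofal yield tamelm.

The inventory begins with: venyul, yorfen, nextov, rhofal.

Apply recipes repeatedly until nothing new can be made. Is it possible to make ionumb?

ionumb would need hexlun and yorfen (Recipe 4), but hexlun is never obtained.

No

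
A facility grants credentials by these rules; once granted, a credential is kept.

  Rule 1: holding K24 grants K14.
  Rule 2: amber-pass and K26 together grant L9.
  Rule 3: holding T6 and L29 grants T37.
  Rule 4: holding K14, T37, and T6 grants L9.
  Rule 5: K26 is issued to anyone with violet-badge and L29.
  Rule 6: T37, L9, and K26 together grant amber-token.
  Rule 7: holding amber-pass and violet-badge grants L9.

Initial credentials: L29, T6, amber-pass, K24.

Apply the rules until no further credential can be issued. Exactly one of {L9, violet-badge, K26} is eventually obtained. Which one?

L9

Holding T6 and L29 grants T37 (Rule 3).
Holding K24 grants K14 (Rule 1).
Holding K14, T37, and T6 grants L9 (Rule 4).
K26 would need violet-badge and L29 (Rule 5), but violet-badge is never granted. No rule produces violet-badge, and it is not given.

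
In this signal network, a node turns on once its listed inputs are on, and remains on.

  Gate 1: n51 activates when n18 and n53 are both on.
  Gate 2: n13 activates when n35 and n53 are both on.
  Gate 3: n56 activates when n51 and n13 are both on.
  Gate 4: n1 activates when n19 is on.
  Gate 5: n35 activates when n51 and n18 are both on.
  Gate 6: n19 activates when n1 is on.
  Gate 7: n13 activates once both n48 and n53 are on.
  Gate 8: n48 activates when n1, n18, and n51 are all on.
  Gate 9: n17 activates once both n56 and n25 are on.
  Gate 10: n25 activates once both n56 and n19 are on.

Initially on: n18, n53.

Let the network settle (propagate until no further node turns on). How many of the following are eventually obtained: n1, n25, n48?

0

n1 would need n19 (Gate 4), but n19 never turns on.
n25 would need n56 and n19 (Gate 10), but n19 never turns on.
n48 would need n1, n18, and n51 (Gate 8), but n1 never turns on.
None of the 3 are reached.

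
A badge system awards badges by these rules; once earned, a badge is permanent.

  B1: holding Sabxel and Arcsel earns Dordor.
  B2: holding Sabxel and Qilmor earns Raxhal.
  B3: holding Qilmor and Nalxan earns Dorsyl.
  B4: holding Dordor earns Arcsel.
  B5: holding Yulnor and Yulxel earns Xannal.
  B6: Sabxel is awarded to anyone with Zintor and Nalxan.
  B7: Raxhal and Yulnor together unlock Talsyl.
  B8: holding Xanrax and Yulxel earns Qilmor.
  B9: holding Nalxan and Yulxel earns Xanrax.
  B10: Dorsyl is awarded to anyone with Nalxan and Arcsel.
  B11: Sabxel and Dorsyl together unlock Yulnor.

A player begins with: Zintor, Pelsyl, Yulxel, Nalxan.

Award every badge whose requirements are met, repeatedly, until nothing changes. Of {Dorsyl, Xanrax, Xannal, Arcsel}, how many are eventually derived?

3

With Nalxan and Yulxel, Xanrax is earned (B9).
With Zintor and Nalxan, Sabxel is earned (B6).
With Xanrax and Yulxel, Qilmor is earned (B8).
With Qilmor and Nalxan, Dorsyl is earned (B3).
With Sabxel and Dorsyl, Yulnor is earned (B11).
With Yulnor and Yulxel, Xannal is earned (B5).
Dorsyl: reached.
Xanrax: reached.
Xannal: reached.
Arcsel would need Dordor (B4), but Dordor is never earned.
Reached: Dorsyl, Xanrax, and Xannal — 3 of the 4.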